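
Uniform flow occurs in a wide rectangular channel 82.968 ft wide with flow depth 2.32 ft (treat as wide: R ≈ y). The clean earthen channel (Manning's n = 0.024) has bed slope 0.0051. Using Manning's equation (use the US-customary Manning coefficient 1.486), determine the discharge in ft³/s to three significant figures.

A = b·y = 82.968 × 2.32 = 192.5 ft²
Wide channel: R ≈ y = 2.32 ft
Q = (1.486/n)·A·R^(2/3)·S^(1/2) = (1.486/0.024) × 192.5 × 2.320^(2/3) × 0.0051^(1/2) = 1492 ft³/s

1490 ft³/s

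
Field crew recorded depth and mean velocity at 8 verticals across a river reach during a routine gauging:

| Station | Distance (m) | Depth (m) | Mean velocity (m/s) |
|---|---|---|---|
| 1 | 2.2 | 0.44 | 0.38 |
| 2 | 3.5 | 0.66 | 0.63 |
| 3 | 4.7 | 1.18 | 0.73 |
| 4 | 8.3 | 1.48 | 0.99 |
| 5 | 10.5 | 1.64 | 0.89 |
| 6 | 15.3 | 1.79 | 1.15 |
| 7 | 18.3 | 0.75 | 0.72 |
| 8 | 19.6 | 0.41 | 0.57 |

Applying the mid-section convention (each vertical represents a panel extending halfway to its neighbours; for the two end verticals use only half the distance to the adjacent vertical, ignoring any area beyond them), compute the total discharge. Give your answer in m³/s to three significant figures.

21.4 m³/s

w_1 = (3.5 − 2.2)/2 = 0.65 m; q_1 = 0.38 × 0.44 × 0.65 = 0.1087 m³/s
w_2 = (4.7 − 2.2)/2 = 1.25 m; q_2 = 0.63 × 0.66 × 1.25 = 0.5198 m³/s
w_3 = (8.3 − 3.5)/2 = 2.4 m; q_3 = 0.73 × 1.18 × 2.4 = 2.067 m³/s
w_4 = (10.5 − 4.7)/2 = 2.9 m; q_4 = 0.99 × 1.48 × 2.9 = 4.249 m³/s
w_5 = (15.3 − 8.3)/2 = 3.5 m; q_5 = 0.89 × 1.64 × 3.5 = 5.109 m³/s
w_6 = (18.3 − 10.5)/2 = 3.9 m; q_6 = 1.15 × 1.79 × 3.9 = 8.028 m³/s
w_7 = (19.6 − 15.3)/2 = 2.15 m; q_7 = 0.72 × 0.75 × 2.15 = 1.161 m³/s
w_8 = (19.6 − 18.3)/2 = 0.65 m; q_8 = 0.57 × 0.41 × 0.65 = 0.1519 m³/s
Q = Σ qᵢ = 21.39 m³/s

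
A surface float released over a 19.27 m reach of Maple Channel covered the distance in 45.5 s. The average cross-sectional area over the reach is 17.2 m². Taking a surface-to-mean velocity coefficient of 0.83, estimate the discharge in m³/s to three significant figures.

6.05 m³/s

v_surface = L / t̄ = 19.27 / 45.5 = 0.4235 m/s
v_mean = 0.83 × 0.4235 = 0.3515 m/s
Q = A × v_mean = 17.2 × 0.3515 = 6.046 m³/s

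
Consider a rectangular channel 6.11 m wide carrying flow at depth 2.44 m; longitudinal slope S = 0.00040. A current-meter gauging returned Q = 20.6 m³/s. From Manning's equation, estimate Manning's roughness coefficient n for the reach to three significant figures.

A = b·y = 6.11 × 2.44 = 14.91 m²
P = b + 2y = 6.11 + 2×2.44 = 10.99 m
R = A/P = 14.91/10.99 = 1.357 m
n = (1/Q)·A·R^(2/3)·S^(1/2) = (1/20.6) × 14.91 × 1.225 × 0.02000 = 0.01774

0.0177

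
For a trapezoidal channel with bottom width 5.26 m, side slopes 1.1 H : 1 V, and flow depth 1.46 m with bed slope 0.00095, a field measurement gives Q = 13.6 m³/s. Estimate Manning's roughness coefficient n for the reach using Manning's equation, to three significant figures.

A = (b + z·y)·y = (5.26 + 1.1×1.46)×1.46 = 10.02 m²
P = b + 2y√(1+z²) = 5.26 + 2×1.46×√(1+1.1²) = 9.601 m
R = A/P = 10.02/9.601 = 1.044 m
n = (1/Q)·A·R^(2/3)·S^(1/2) = (1/13.6) × 10.02 × 1.029 × 0.03082 = 0.02338

0.0234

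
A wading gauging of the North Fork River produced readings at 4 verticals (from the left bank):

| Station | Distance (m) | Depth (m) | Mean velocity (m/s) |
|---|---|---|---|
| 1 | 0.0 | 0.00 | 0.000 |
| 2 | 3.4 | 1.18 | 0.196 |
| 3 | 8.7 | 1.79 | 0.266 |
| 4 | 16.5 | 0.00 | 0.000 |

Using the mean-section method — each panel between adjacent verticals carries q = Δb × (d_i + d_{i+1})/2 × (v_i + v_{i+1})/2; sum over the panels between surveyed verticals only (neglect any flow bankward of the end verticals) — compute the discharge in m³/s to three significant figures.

2.94 m³/s

Panel 1-2: Δb = 3.4 m, d̄ = (0.00+1.18)/2 = 0.59, v̄ = (0.000+0.196)/2 = 0.098 → q = 3.4×0.59×0.098 = 0.1966 m³/s
Panel 2-3: Δb = 5.3 m, d̄ = (1.18+1.79)/2 = 1.485, v̄ = (0.196+0.266)/2 = 0.231 → q = 5.3×1.485×0.231 = 1.818 m³/s
Panel 3-4: Δb = 7.8 m, d̄ = (1.79+0.00)/2 = 0.895, v̄ = (0.266+0.000)/2 = 0.133 → q = 7.8×0.895×0.133 = 0.9285 m³/s
Q = Σ q = 2.943 m³/s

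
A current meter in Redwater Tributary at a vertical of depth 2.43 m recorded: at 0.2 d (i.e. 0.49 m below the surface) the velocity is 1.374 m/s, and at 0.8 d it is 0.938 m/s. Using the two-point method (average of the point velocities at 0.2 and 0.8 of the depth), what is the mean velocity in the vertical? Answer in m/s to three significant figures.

v̄ = (1.374 + 0.938) / 2 = 1.156 m/s

1.16 m/s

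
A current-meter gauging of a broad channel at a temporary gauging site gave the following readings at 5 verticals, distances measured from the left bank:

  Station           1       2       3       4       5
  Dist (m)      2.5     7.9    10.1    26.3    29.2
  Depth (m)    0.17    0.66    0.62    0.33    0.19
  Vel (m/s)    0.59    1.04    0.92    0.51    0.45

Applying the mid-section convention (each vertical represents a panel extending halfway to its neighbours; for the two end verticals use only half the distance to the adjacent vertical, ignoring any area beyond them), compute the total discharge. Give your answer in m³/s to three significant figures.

9.86 m³/s

w_1 = (7.9 − 2.5)/2 = 2.7 m; q_1 = 0.59 × 0.17 × 2.7 = 0.2708 m³/s
w_2 = (10.1 − 2.5)/2 = 3.8 m; q_2 = 1.04 × 0.66 × 3.8 = 2.608 m³/s
w_3 = (26.3 − 7.9)/2 = 9.2 m; q_3 = 0.92 × 0.62 × 9.2 = 5.248 m³/s
w_4 = (29.2 − 10.1)/2 = 9.55 m; q_4 = 0.51 × 0.33 × 9.55 = 1.607 m³/s
w_5 = (29.2 − 26.3)/2 = 1.45 m; q_5 = 0.45 × 0.19 × 1.45 = 0.1240 m³/s
Q = Σ qᵢ = 9.858 m³/s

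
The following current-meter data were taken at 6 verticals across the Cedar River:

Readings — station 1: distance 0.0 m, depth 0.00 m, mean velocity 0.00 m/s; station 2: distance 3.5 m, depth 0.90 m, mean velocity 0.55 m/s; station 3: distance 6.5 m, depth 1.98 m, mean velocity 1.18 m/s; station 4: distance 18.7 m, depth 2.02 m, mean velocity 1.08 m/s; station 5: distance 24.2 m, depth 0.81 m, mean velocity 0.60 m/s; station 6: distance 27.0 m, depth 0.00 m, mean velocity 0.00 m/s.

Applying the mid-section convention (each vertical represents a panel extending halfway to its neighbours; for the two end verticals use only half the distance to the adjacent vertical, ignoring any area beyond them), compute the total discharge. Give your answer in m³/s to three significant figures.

40.7 m³/s

w_2 = (6.5 − 0.0)/2 = 3.25 m; q_2 = 0.55 × 0.90 × 3.25 = 1.609 m³/s
w_3 = (18.7 − 3.5)/2 = 7.6 m; q_3 = 1.18 × 1.98 × 7.6 = 17.76 m³/s
w_4 = (24.2 − 6.5)/2 = 8.85 m; q_4 = 1.08 × 2.02 × 8.85 = 19.31 m³/s
w_5 = (27.0 − 18.7)/2 = 4.15 m; q_5 = 0.60 × 0.81 × 4.15 = 2.017 m³/s
Stations 1, 6 contribute zero (depth or velocity is 0).
Q = Σ qᵢ = 40.69 m³/s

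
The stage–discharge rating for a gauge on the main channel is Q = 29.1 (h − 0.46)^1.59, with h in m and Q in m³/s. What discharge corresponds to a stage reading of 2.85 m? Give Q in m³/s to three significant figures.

116 m³/s

Q = 29.1 × (2.85 − 0.46)^1.59 = 29.1 × 2.39^1.59 = 116.3 m³/s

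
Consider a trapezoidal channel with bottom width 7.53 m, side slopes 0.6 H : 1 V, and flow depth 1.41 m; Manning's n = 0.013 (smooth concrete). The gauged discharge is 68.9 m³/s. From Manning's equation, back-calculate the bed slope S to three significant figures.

0.00512

A = (b + z·y)·y = (7.53 + 0.6×1.41)×1.41 = 11.81 m²
P = b + 2y√(1+z²) = 7.53 + 2×1.41×√(1+0.6²) = 10.82 m
R = A/P = 11.81/10.82 = 1.092 m
S = (Q·n / (1·A·R^(2/3)))² = (68.9×0.013 / (1×11.81×1.060))² = 0.005117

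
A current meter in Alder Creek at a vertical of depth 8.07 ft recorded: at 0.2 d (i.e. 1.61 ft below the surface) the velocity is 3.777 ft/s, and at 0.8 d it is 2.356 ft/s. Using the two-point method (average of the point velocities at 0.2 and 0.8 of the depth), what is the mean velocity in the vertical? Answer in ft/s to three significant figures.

v̄ = (3.777 + 2.356) / 2 = 3.067 ft/s

3.07 ft/s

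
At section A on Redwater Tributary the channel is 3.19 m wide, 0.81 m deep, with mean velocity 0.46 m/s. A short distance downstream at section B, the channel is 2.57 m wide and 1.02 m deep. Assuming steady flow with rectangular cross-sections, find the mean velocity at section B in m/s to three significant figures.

0.453 m/s

Q = A₁V₁ = (3.19×0.81) × 0.46 = 1.189 m³/s
A₂ = 2.57 × 1.02 = 2.621 m²
V₂ = Q/A₂ = 1.189/2.621 = 0.4534 m/s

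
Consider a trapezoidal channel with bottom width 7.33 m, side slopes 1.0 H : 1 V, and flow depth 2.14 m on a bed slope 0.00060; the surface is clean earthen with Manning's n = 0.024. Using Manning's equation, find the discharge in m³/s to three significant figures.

27.3 m³/s

A = (b + z·y)·y = (7.33 + 1.0×2.14)×2.14 = 20.27 m²
P = b + 2y√(1+z²) = 7.33 + 2×2.14×√(1+1.0²) = 13.38 m
R = A/P = 20.27/13.38 = 1.514 m
Q = (1/n)·A·R^(2/3)·S^(1/2) = (1/0.024) × 20.27 × 1.514^(2/3) × 0.00060^(1/2) = 27.28 m³/s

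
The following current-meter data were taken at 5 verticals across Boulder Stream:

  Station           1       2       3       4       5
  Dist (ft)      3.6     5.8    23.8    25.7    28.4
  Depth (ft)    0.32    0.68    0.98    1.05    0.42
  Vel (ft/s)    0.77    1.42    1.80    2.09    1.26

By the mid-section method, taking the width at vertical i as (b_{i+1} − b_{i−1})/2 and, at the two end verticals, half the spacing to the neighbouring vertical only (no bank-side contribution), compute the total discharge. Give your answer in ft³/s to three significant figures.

w_1 = (5.8 − 3.6)/2 = 1.1 ft; q_1 = 0.77 × 0.32 × 1.1 = 0.2710 ft³/s
w_2 = (23.8 − 3.6)/2 = 10.1 ft; q_2 = 1.42 × 0.68 × 10.1 = 9.753 ft³/s
w_3 = (25.7 − 5.8)/2 = 9.95 ft; q_3 = 1.80 × 0.98 × 9.95 = 17.55 ft³/s
w_4 = (28.4 − 23.8)/2 = 2.3 ft; q_4 = 2.09 × 1.05 × 2.3 = 5.047 ft³/s
w_5 = (28.4 − 25.7)/2 = 1.35 ft; q_5 = 1.26 × 0.42 × 1.35 = 0.7144 ft³/s
Q = Σ qᵢ = 33.34 ft³/s

33.3 ft³/s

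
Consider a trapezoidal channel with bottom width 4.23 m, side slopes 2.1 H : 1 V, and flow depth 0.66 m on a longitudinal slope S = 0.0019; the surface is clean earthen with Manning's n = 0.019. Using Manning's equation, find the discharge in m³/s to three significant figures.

A = (b + z·y)·y = (4.23 + 2.1×0.66)×0.66 = 3.707 m²
P = b + 2y√(1+z²) = 4.23 + 2×0.66×√(1+2.1²) = 7.300 m
R = A/P = 3.707/7.300 = 0.5077 m
Q = (1/n)·A·R^(2/3)·S^(1/2) = (1/0.019) × 3.707 × 0.5077^(2/3) × 0.0019^(1/2) = 5.412 m³/s

5.41 m³/s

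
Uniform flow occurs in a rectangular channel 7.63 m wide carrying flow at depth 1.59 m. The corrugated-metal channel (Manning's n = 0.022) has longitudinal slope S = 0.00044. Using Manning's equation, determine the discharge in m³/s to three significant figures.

12.5 m³/s

A = b·y = 7.63 × 1.59 = 12.13 m²
P = b + 2y = 7.63 + 2×1.59 = 10.81 m
R = A/P = 12.13/10.81 = 1.122 m
Q = (1/n)·A·R^(2/3)·S^(1/2) = (1/0.022) × 12.13 × 1.122^(2/3) × 0.00044^(1/2) = 12.49 m³/s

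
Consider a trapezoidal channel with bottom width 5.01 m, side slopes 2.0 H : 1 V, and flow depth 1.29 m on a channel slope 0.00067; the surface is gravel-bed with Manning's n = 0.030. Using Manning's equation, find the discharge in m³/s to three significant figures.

7.92 m³/s

A = (b + z·y)·y = (5.01 + 2.0×1.29)×1.29 = 9.791 m²
P = b + 2y√(1+z²) = 5.01 + 2×1.29×√(1+2.0²) = 10.78 m
R = A/P = 9.791/10.78 = 0.9083 m
Q = (1/n)·A·R^(2/3)·S^(1/2) = (1/0.030) × 9.791 × 0.9083^(2/3) × 0.00067^(1/2) = 7.923 m³/s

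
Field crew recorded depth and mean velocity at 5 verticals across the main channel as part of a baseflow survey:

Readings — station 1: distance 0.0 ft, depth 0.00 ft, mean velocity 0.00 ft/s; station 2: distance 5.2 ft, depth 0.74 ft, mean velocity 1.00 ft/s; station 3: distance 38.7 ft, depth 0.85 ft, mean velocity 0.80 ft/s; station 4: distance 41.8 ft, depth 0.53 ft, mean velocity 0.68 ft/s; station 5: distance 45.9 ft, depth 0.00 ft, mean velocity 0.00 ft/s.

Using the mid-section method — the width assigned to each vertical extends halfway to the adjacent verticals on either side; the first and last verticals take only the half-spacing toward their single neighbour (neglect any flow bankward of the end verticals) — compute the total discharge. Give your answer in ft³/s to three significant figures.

28.1 ft³/s

w_2 = (38.7 − 0.0)/2 = 19.35 ft; q_2 = 1.00 × 0.74 × 19.35 = 14.32 ft³/s
w_3 = (41.8 − 5.2)/2 = 18.3 ft; q_3 = 0.80 × 0.85 × 18.3 = 12.44 ft³/s
w_4 = (45.9 − 38.7)/2 = 3.6 ft; q_4 = 0.68 × 0.53 × 3.6 = 1.297 ft³/s
Stations 1, 5 contribute zero (depth or velocity is 0).
Q = Σ qᵢ = 28.06 ft³/s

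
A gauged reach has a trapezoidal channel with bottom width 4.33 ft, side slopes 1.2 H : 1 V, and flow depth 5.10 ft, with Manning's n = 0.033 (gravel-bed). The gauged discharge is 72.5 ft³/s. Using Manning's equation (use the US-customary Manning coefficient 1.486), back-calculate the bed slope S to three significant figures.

0.000251

A = (b + z·y)·y = (4.33 + 1.2×5.10)×5.10 = 53.30 ft²
P = b + 2y√(1+z²) = 4.33 + 2×5.10×√(1+1.2²) = 20.26 ft
R = A/P = 53.30/20.26 = 2.630 ft
S = (Q·n / (1.486·A·R^(2/3)))² = (72.5×0.033 / (1.486×53.30×1.905))² = 0.0002514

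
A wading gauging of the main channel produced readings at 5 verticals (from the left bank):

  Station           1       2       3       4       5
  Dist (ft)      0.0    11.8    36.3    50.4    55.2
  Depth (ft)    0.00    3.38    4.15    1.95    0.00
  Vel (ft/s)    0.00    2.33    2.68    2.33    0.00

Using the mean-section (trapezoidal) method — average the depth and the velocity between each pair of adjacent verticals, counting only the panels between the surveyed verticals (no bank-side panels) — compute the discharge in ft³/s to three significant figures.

367 ft³/s

Panel 1-2: Δb = 11.8 ft, d̄ = (0.00+3.38)/2 = 1.69, v̄ = (0.00+2.33)/2 = 1.165 → q = 11.8×1.69×1.165 = 23.23 ft³/s
Panel 2-3: Δb = 24.5 ft, d̄ = (3.38+4.15)/2 = 3.765, v̄ = (2.33+2.68)/2 = 2.505 → q = 24.5×3.765×2.505 = 231.1 ft³/s
Panel 3-4: Δb = 14.1 ft, d̄ = (4.15+1.95)/2 = 3.05, v̄ = (2.68+2.33)/2 = 2.505 → q = 14.1×3.05×2.505 = 107.7 ft³/s
Panel 4-5: Δb = 4.8 ft, d̄ = (1.95+0.00)/2 = 0.975, v̄ = (2.33+0.00)/2 = 1.165 → q = 4.8×0.975×1.165 = 5.452 ft³/s
Q = Σ q = 367.5 ft³/s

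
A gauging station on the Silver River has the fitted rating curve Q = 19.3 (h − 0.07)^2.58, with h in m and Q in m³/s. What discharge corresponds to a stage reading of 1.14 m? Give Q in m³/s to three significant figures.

23.0 m³/s

Q = 19.3 × (1.14 − 0.07)^2.58 = 19.3 × 1.07^2.58 = 22.98 m³/s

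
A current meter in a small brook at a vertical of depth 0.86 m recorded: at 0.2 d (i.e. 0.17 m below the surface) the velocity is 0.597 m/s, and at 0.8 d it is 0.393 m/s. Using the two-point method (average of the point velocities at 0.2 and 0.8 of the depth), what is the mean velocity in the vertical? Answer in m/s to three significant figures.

0.495 m/s

v̄ = (0.597 + 0.393) / 2 = 0.4950 m/s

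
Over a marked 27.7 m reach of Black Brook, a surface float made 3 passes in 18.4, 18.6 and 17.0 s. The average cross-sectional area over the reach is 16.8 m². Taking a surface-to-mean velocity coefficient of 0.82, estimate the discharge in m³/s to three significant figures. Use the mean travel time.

21.2 m³/s

t̄ = (18.4 + 18.6 + 17.0) / 3 = 18 s
v_surface = L / t̄ = 27.7 / 18 = 1.539 m/s
v_mean = 0.82 × 1.539 = 1.262 m/s
Q = A × v_mean = 16.8 × 1.262 = 21.20 m³/s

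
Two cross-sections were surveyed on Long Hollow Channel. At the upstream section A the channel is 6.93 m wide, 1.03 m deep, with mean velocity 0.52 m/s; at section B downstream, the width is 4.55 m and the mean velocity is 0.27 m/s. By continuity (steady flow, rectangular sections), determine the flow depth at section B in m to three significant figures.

3.02 m

Q = A₁V₁ = (6.93×1.03) × 0.52 = 3.712 m³/s
d₂ = Q/(b₂ V₂) = 3.712/(4.55×0.27) = 3.021 m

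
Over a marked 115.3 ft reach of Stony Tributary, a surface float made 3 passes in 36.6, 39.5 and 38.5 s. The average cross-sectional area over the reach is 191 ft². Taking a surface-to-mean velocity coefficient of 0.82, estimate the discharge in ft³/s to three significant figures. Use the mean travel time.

473 ft³/s

t̄ = (36.6 + 39.5 + 38.5) / 3 = 38.2 s
v_surface = L / t̄ = 115.3 / 38.2 = 3.018 ft/s
v_mean = 0.82 × 3.018 = 2.475 ft/s
Q = A × v_mean = 191 × 2.475 = 472.7 ft³/s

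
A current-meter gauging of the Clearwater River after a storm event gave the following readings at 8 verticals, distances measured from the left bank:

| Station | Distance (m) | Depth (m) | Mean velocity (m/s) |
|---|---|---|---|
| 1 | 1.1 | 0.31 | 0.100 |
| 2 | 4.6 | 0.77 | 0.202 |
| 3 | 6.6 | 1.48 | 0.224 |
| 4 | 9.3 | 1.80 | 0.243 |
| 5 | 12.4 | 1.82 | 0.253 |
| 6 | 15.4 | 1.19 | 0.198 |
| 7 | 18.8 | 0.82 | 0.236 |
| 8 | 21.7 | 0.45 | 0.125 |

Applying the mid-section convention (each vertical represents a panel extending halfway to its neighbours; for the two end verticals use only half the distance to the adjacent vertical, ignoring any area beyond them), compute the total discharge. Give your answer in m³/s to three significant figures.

w_1 = (4.6 − 1.1)/2 = 1.75 m; q_1 = 0.100 × 0.31 × 1.75 = 0.05425 m³/s
w_2 = (6.6 − 1.1)/2 = 2.75 m; q_2 = 0.202 × 0.77 × 2.75 = 0.4277 m³/s
w_3 = (9.3 − 4.6)/2 = 2.35 m; q_3 = 0.224 × 1.48 × 2.35 = 0.7791 m³/s
w_4 = (12.4 − 6.6)/2 = 2.9 m; q_4 = 0.243 × 1.80 × 2.9 = 1.268 m³/s
w_5 = (15.4 − 9.3)/2 = 3.05 m; q_5 = 0.253 × 1.82 × 3.05 = 1.404 m³/s
w_6 = (18.8 − 12.4)/2 = 3.2 m; q_6 = 0.198 × 1.19 × 3.2 = 0.7540 m³/s
w_7 = (21.7 − 15.4)/2 = 3.15 m; q_7 = 0.236 × 0.82 × 3.15 = 0.6096 m³/s
w_8 = (21.7 − 18.8)/2 = 1.45 m; q_8 = 0.125 × 0.45 × 1.45 = 0.08156 m³/s
Q = Σ qᵢ = 5.379 m³/s

5.38 m³/s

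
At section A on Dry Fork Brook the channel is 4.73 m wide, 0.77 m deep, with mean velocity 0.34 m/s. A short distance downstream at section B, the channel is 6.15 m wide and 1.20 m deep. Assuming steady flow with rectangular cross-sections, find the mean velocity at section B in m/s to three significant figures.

Q = A₁V₁ = (4.73×0.77) × 0.34 = 1.238 m³/s
A₂ = 6.15 × 1.20 = 7.380 m²
V₂ = Q/A₂ = 1.238/7.380 = 0.1678 m/s

0.168 m/s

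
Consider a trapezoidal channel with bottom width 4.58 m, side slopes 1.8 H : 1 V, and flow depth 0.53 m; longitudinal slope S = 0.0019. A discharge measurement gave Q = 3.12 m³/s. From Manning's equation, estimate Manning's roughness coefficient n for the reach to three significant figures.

A = (b + z·y)·y = (4.58 + 1.8×0.53)×0.53 = 2.933 m²
P = b + 2y√(1+z²) = 4.58 + 2×0.53×√(1+1.8²) = 6.763 m
R = A/P = 2.933/6.763 = 0.4337 m
n = (1/Q)·A·R^(2/3)·S^(1/2) = (1/3.12) × 2.933 × 0.5730 × 0.04359 = 0.02348

0.0235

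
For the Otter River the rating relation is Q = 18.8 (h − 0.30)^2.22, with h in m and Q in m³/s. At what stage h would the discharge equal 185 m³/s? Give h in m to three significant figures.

h − h₀ = (Q/C)^(1/b) = (185/18.8)^(1/2.22) = 2.801 m
h = 0.30 + 2.801 = 3.101 m

3.10 m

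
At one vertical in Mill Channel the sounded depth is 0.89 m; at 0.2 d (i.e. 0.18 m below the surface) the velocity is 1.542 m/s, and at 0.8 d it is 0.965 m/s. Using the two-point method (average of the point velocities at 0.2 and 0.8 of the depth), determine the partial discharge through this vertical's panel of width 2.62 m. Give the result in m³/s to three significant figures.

2.92 m³/s

v̄ = (1.542 + 0.965) / 2 = 1.254 m/s
q = v̄ × d × w = 1.254 × 0.89 × 2.62 = 2.923 m³/s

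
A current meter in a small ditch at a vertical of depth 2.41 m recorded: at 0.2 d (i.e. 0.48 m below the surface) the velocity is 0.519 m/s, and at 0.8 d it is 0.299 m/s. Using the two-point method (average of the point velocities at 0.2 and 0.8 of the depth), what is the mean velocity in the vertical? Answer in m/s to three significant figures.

0.409 m/s

v̄ = (0.519 + 0.299) / 2 = 0.4090 m/s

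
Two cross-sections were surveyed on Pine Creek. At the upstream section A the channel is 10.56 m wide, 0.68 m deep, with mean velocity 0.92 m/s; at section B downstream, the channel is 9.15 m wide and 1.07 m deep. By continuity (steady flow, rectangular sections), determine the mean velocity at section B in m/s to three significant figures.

0.675 m/s

Q = A₁V₁ = (10.56×0.68) × 0.92 = 6.606 m³/s
A₂ = 9.15 × 1.07 = 9.791 m²
V₂ = Q/A₂ = 6.606/9.791 = 0.6748 m/s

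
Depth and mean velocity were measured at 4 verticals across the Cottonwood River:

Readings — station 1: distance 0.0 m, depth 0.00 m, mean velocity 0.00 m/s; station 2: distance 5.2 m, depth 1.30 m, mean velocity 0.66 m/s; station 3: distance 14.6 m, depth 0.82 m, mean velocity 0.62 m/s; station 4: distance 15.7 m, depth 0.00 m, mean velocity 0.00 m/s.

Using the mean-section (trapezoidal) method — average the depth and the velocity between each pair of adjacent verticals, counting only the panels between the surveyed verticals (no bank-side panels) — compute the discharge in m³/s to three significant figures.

7.63 m³/s

Panel 1-2: Δb = 5.2 m, d̄ = (0.00+1.30)/2 = 0.65, v̄ = (0.00+0.66)/2 = 0.33 → q = 5.2×0.65×0.33 = 1.115 m³/s
Panel 2-3: Δb = 9.4 m, d̄ = (1.30+0.82)/2 = 1.06, v̄ = (0.66+0.62)/2 = 0.64 → q = 9.4×1.06×0.64 = 6.377 m³/s
Panel 3-4: Δb = 1.1 m, d̄ = (0.82+0.00)/2 = 0.41, v̄ = (0.62+0.00)/2 = 0.31 → q = 1.1×0.41×0.31 = 0.1398 m³/s
Q = Σ q = 7.632 m³/s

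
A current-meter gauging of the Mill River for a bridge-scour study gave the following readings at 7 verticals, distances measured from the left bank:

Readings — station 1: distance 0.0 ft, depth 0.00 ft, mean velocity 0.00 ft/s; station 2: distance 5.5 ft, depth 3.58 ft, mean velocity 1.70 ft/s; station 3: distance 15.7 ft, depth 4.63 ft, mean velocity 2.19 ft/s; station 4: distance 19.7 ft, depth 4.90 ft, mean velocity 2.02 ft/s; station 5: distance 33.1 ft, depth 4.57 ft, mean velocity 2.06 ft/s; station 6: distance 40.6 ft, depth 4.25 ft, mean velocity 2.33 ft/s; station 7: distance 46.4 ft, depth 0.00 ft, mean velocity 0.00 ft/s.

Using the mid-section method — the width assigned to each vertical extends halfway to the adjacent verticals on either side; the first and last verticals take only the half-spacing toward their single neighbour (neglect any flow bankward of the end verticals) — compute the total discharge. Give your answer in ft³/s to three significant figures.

370 ft³/s

w_2 = (15.7 − 0.0)/2 = 7.85 ft; q_2 = 1.70 × 3.58 × 7.85 = 47.78 ft³/s
w_3 = (19.7 − 5.5)/2 = 7.1 ft; q_3 = 2.19 × 4.63 × 7.1 = 71.99 ft³/s
w_4 = (33.1 − 15.7)/2 = 8.7 ft; q_4 = 2.02 × 4.90 × 8.7 = 86.11 ft³/s
w_5 = (40.6 − 19.7)/2 = 10.45 ft; q_5 = 2.06 × 4.57 × 10.45 = 98.38 ft³/s
w_6 = (46.4 − 33.1)/2 = 6.65 ft; q_6 = 2.33 × 4.25 × 6.65 = 65.85 ft³/s
Stations 1, 7 contribute zero (depth or velocity is 0).
Q = Σ qᵢ = 370.1 ft³/s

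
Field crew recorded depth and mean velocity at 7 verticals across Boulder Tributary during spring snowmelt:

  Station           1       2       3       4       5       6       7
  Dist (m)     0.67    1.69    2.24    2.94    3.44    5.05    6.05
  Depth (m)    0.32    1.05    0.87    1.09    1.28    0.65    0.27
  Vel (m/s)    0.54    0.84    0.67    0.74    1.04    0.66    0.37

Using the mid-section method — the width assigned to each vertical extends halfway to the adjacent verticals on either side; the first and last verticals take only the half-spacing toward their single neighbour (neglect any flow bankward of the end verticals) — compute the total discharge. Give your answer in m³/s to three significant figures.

3.64 m³/s

w_1 = (1.69 − 0.67)/2 = 0.51 m; q_1 = 0.54 × 0.32 × 0.51 = 0.08813 m³/s
w_2 = (2.24 − 0.67)/2 = 0.785 m; q_2 = 0.84 × 1.05 × 0.785 = 0.6924 m³/s
w_3 = (2.94 − 1.69)/2 = 0.625 m; q_3 = 0.67 × 0.87 × 0.625 = 0.3643 m³/s
w_4 = (3.44 − 2.24)/2 = 0.6 m; q_4 = 0.74 × 1.09 × 0.6 = 0.4840 m³/s
w_5 = (5.05 − 2.94)/2 = 1.055 m; q_5 = 1.04 × 1.28 × 1.055 = 1.404 m³/s
w_6 = (6.05 − 3.44)/2 = 1.305 m; q_6 = 0.66 × 0.65 × 1.305 = 0.5598 m³/s
w_7 = (6.05 − 5.05)/2 = 0.5 m; q_7 = 0.37 × 0.27 × 0.5 = 0.04995 m³/s
Q = Σ qᵢ = 3.643 m³/s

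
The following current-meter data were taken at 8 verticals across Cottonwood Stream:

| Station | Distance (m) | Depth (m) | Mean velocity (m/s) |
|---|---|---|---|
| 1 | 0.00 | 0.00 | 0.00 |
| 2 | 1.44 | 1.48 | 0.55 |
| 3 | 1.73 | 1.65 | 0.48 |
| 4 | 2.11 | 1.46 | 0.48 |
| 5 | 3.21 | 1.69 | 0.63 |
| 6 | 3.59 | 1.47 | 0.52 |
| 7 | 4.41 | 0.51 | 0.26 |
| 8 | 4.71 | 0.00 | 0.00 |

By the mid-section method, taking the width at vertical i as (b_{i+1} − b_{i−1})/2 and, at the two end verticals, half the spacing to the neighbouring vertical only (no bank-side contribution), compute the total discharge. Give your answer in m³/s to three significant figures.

w_2 = (1.73 − 0.00)/2 = 0.865 m; q_2 = 0.55 × 1.48 × 0.865 = 0.7041 m³/s
w_3 = (2.11 − 1.44)/2 = 0.335 m; q_3 = 0.48 × 1.65 × 0.335 = 0.2653 m³/s
w_4 = (3.21 − 1.73)/2 = 0.74 m; q_4 = 0.48 × 1.46 × 0.74 = 0.5186 m³/s
w_5 = (3.59 − 2.11)/2 = 0.74 m; q_5 = 0.63 × 1.69 × 0.74 = 0.7879 m³/s
w_6 = (4.41 − 3.21)/2 = 0.6 m; q_6 = 0.52 × 1.47 × 0.6 = 0.4586 m³/s
w_7 = (4.71 − 3.59)/2 = 0.56 m; q_7 = 0.26 × 0.51 × 0.56 = 0.07426 m³/s
Stations 1, 8 contribute zero (depth or velocity is 0).
Q = Σ qᵢ = 2.809 m³/s

2.81 m³/s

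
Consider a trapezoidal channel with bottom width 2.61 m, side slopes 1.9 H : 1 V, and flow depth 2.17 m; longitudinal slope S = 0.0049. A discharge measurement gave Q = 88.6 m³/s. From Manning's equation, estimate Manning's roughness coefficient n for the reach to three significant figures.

A = (b + z·y)·y = (2.61 + 1.9×2.17)×2.17 = 14.61 m²
P = b + 2y√(1+z²) = 2.61 + 2×2.17×√(1+1.9²) = 11.93 m
R = A/P = 14.61/11.93 = 1.225 m
n = (1/Q)·A·R^(2/3)·S^(1/2) = (1/88.6) × 14.61 × 1.145 × 0.07000 = 0.01321

0.0132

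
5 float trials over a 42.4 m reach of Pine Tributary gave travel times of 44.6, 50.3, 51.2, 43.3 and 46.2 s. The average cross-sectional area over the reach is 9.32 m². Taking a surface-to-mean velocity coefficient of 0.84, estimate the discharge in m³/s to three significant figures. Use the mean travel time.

t̄ = (44.6 + 50.3 + 51.2 + 43.3 + 46.2) / 5 = 47.12 s
v_surface = L / t̄ = 42.4 / 47.12 = 0.8998 m/s
v_mean = 0.84 × 0.8998 = 0.7559 m/s
Q = A × v_mean = 9.32 × 0.7559 = 7.045 m³/s

7.04 m³/s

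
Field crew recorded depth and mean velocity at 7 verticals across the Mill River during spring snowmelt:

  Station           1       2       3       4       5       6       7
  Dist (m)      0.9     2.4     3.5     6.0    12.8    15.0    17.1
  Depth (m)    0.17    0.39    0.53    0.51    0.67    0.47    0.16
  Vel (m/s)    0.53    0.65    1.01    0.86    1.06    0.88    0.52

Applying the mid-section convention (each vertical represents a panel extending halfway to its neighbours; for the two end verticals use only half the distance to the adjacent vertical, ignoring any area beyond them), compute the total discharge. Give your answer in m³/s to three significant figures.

w_1 = (2.4 − 0.9)/2 = 0.75 m; q_1 = 0.53 × 0.17 × 0.75 = 0.06758 m³/s
w_2 = (3.5 − 0.9)/2 = 1.3 m; q_2 = 0.65 × 0.39 × 1.3 = 0.3296 m³/s
w_3 = (6.0 − 2.4)/2 = 1.8 m; q_3 = 1.01 × 0.53 × 1.8 = 0.9635 m³/s
w_4 = (12.8 − 3.5)/2 = 4.65 m; q_4 = 0.86 × 0.51 × 4.65 = 2.039 m³/s
w_5 = (15.0 − 6.0)/2 = 4.5 m; q_5 = 1.06 × 0.67 × 4.5 = 3.196 m³/s
w_6 = (17.1 − 12.8)/2 = 2.15 m; q_6 = 0.88 × 0.47 × 2.15 = 0.8892 m³/s
w_7 = (17.1 − 15.0)/2 = 1.05 m; q_7 = 0.52 × 0.16 × 1.05 = 0.08736 m³/s
Q = Σ qᵢ = 7.573 m³/s

7.57 m³/s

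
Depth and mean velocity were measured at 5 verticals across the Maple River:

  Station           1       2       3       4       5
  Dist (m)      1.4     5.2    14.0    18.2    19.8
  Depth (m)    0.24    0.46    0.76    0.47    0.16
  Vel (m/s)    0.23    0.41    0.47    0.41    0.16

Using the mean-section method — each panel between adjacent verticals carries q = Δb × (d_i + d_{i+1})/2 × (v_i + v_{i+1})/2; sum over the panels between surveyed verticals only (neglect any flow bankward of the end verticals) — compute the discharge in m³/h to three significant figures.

Panel 1-2: Δb = 3.8 m, d̄ = (0.24+0.46)/2 = 0.35, v̄ = (0.23+0.41)/2 = 0.32 → q = 3.8×0.35×0.32 = 0.4256 m³/s
Panel 2-3: Δb = 8.8 m, d̄ = (0.46+0.76)/2 = 0.61, v̄ = (0.41+0.47)/2 = 0.44 → q = 8.8×0.61×0.44 = 2.362 m³/s
Panel 3-4: Δb = 4.2 m, d̄ = (0.76+0.47)/2 = 0.615, v̄ = (0.47+0.41)/2 = 0.44 → q = 4.2×0.615×0.44 = 1.137 m³/s
Panel 4-5: Δb = 1.6 m, d̄ = (0.47+0.16)/2 = 0.315, v̄ = (0.41+0.16)/2 = 0.285 → q = 1.6×0.315×0.285 = 0.1436 m³/s
Q = Σ q = 4.068 m³/s
= 4.068 × 3600 = 14640 m³/h

14600 m³/h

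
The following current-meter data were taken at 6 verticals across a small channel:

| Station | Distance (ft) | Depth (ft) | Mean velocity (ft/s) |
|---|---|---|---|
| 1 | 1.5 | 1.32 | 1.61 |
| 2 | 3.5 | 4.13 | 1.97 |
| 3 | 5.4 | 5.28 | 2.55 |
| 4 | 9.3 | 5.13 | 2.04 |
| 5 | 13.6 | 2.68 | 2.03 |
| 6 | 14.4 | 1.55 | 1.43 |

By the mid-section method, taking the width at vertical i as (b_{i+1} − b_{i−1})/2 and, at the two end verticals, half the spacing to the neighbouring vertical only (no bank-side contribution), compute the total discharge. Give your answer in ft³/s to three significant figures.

115 ft³/s

w_1 = (3.5 − 1.5)/2 = 1 ft; q_1 = 1.61 × 1.32 × 1 = 2.125 ft³/s
w_2 = (5.4 − 1.5)/2 = 1.95 ft; q_2 = 1.97 × 4.13 × 1.95 = 15.87 ft³/s
w_3 = (9.3 − 3.5)/2 = 2.9 ft; q_3 = 2.55 × 5.28 × 2.9 = 39.05 ft³/s
w_4 = (13.6 − 5.4)/2 = 4.1 ft; q_4 = 2.04 × 5.13 × 4.1 = 42.91 ft³/s
w_5 = (14.4 − 9.3)/2 = 2.55 ft; q_5 = 2.03 × 2.68 × 2.55 = 13.87 ft³/s
w_6 = (14.4 − 13.6)/2 = 0.4 ft; q_6 = 1.43 × 1.55 × 0.4 = 0.8866 ft³/s
Q = Σ qᵢ = 114.7 ft³/s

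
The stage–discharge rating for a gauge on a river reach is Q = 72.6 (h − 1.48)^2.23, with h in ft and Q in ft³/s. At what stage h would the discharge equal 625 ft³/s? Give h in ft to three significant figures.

h − h₀ = (Q/C)^(1/b) = (625/72.6)^(1/2.23) = 2.626 ft
h = 1.48 + 2.626 = 4.106 ft

4.11 ft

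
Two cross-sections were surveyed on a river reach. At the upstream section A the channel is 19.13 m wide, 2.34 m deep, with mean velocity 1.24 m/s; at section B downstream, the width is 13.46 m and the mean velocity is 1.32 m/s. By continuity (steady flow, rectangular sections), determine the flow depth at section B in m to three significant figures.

3.12 m

Q = A₁V₁ = (19.13×2.34) × 1.24 = 55.51 m³/s
d₂ = Q/(b₂ V₂) = 55.51/(13.46×1.32) = 3.124 m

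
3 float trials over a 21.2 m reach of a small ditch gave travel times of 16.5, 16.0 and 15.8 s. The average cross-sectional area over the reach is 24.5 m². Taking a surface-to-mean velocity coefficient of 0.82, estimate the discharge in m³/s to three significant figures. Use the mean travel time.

t̄ = (16.5 + 16.0 + 15.8) / 3 = 16.1 s
v_surface = L / t̄ = 21.2 / 16.1 = 1.317 m/s
v_mean = 0.82 × 1.317 = 1.080 m/s
Q = A × v_mean = 24.5 × 1.080 = 26.45 m³/s

26.5 m³/s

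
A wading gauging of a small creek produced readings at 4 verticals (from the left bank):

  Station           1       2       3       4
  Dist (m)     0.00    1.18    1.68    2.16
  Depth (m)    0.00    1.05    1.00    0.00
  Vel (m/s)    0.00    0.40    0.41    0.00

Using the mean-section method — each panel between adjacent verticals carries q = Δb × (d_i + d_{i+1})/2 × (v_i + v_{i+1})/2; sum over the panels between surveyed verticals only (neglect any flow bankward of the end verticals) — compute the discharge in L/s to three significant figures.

Panel 1-2: Δb = 1.18 m, d̄ = (0.00+1.05)/2 = 0.525, v̄ = (0.00+0.40)/2 = 0.2 → q = 1.18×0.525×0.2 = 0.1239 m³/s
Panel 2-3: Δb = 0.5 m, d̄ = (1.05+1.00)/2 = 1.025, v̄ = (0.40+0.41)/2 = 0.405 → q = 0.5×1.025×0.405 = 0.2076 m³/s
Panel 3-4: Δb = 0.48 m, d̄ = (1.00+0.00)/2 = 0.5, v̄ = (0.41+0.00)/2 = 0.205 → q = 0.48×0.5×0.205 = 0.04920 m³/s
Q = Σ q = 0.3807 m³/s
= 0.3807 × 1000 = 380.7 L/s

381 L/s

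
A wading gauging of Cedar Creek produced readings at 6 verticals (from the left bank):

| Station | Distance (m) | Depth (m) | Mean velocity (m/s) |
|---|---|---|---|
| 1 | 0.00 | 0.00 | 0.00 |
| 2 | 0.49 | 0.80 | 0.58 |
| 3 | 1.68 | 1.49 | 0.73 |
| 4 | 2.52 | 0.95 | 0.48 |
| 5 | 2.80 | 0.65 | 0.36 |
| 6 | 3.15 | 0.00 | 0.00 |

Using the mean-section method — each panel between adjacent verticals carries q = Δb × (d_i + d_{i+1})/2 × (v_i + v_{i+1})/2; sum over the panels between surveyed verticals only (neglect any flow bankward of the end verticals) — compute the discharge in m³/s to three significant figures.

Panel 1-2: Δb = 0.49 m, d̄ = (0.00+0.80)/2 = 0.4, v̄ = (0.00+0.58)/2 = 0.29 → q = 0.49×0.4×0.29 = 0.05684 m³/s
Panel 2-3: Δb = 1.19 m, d̄ = (0.80+1.49)/2 = 1.145, v̄ = (0.58+0.73)/2 = 0.655 → q = 1.19×1.145×0.655 = 0.8925 m³/s
Panel 3-4: Δb = 0.84 m, d̄ = (1.49+0.95)/2 = 1.22, v̄ = (0.73+0.48)/2 = 0.605 → q = 0.84×1.22×0.605 = 0.6200 m³/s
Panel 4-5: Δb = 0.28 m, d̄ = (0.95+0.65)/2 = 0.8, v̄ = (0.48+0.36)/2 = 0.42 → q = 0.28×0.8×0.42 = 0.09408 m³/s
Panel 5-6: Δb = 0.35 m, d̄ = (0.65+0.00)/2 = 0.325, v̄ = (0.36+0.00)/2 = 0.18 → q = 0.35×0.325×0.18 = 0.02048 m³/s
Q = Σ q = 1.684 m³/s

1.68 m³/s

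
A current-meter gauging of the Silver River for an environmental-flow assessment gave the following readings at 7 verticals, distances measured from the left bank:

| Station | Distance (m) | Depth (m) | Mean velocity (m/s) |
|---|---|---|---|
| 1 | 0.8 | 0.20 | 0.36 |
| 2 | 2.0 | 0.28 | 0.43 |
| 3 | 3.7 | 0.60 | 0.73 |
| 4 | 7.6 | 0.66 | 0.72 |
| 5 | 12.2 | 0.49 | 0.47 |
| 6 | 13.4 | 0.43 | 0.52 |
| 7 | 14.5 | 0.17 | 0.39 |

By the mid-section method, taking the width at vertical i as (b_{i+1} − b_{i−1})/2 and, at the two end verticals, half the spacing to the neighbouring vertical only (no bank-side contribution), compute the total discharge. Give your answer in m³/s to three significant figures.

4.43 m³/s

w_1 = (2.0 − 0.8)/2 = 0.6 m; q_1 = 0.36 × 0.20 × 0.6 = 0.04320 m³/s
w_2 = (3.7 − 0.8)/2 = 1.45 m; q_2 = 0.43 × 0.28 × 1.45 = 0.1746 m³/s
w_3 = (7.6 − 2.0)/2 = 2.8 m; q_3 = 0.73 × 0.60 × 2.8 = 1.226 m³/s
w_4 = (12.2 − 3.7)/2 = 4.25 m; q_4 = 0.72 × 0.66 × 4.25 = 2.020 m³/s
w_5 = (13.4 − 7.6)/2 = 2.9 m; q_5 = 0.47 × 0.49 × 2.9 = 0.6679 m³/s
w_6 = (14.5 − 12.2)/2 = 1.15 m; q_6 = 0.52 × 0.43 × 1.15 = 0.2571 m³/s
w_7 = (14.5 − 13.4)/2 = 0.55 m; q_7 = 0.39 × 0.17 × 0.55 = 0.03647 m³/s
Q = Σ qᵢ = 4.425 m³/s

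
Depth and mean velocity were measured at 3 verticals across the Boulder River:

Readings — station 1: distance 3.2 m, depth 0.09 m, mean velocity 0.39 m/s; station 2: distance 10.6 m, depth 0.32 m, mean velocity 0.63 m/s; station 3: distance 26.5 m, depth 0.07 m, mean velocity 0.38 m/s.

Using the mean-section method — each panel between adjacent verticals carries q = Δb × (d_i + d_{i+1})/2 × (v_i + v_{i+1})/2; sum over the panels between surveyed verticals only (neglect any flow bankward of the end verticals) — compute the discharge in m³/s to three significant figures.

Panel 1-2: Δb = 7.4 m, d̄ = (0.09+0.32)/2 = 0.205, v̄ = (0.39+0.63)/2 = 0.51 → q = 7.4×0.205×0.51 = 0.7737 m³/s
Panel 2-3: Δb = 15.9 m, d̄ = (0.32+0.07)/2 = 0.195, v̄ = (0.63+0.38)/2 = 0.505 → q = 15.9×0.195×0.505 = 1.566 m³/s
Q = Σ q = 2.339 m³/s

2.34 m³/s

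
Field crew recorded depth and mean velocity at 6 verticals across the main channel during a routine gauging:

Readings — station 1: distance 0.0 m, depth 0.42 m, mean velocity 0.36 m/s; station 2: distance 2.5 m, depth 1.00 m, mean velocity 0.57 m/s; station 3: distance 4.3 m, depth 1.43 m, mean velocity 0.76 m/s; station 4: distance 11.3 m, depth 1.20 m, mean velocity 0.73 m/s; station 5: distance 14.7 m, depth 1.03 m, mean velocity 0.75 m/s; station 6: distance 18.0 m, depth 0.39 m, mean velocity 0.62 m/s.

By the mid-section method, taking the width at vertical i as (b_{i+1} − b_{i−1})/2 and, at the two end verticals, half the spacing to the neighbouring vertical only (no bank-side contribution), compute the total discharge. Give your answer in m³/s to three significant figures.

w_1 = (2.5 − 0.0)/2 = 1.25 m; q_1 = 0.36 × 0.42 × 1.25 = 0.1890 m³/s
w_2 = (4.3 − 0.0)/2 = 2.15 m; q_2 = 0.57 × 1.00 × 2.15 = 1.226 m³/s
w_3 = (11.3 − 2.5)/2 = 4.4 m; q_3 = 0.76 × 1.43 × 4.4 = 4.782 m³/s
w_4 = (14.7 − 4.3)/2 = 5.2 m; q_4 = 0.73 × 1.20 × 5.2 = 4.555 m³/s
w_5 = (18.0 − 11.3)/2 = 3.35 m; q_5 = 0.75 × 1.03 × 3.35 = 2.588 m³/s
w_6 = (18.0 − 14.7)/2 = 1.65 m; q_6 = 0.62 × 0.39 × 1.65 = 0.3990 m³/s
Q = Σ qᵢ = 13.74 m³/s

13.7 m³/s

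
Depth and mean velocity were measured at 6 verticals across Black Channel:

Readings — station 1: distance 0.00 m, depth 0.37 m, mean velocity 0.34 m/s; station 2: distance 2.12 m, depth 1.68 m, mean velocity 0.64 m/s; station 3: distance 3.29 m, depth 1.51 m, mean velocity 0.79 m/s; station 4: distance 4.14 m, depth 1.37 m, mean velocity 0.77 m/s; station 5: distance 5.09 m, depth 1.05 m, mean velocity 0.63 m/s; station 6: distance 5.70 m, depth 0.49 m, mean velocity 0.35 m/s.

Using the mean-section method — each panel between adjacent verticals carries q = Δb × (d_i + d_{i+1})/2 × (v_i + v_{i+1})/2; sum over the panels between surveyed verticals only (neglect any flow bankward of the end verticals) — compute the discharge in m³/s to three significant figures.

4.39 m³/s

Panel 1-2: Δb = 2.12 m, d̄ = (0.37+1.68)/2 = 1.025, v̄ = (0.34+0.64)/2 = 0.49 → q = 2.12×1.025×0.49 = 1.065 m³/s
Panel 2-3: Δb = 1.17 m, d̄ = (1.68+1.51)/2 = 1.595, v̄ = (0.64+0.79)/2 = 0.715 → q = 1.17×1.595×0.715 = 1.334 m³/s
Panel 3-4: Δb = 0.85 m, d̄ = (1.51+1.37)/2 = 1.44, v̄ = (0.79+0.77)/2 = 0.78 → q = 0.85×1.44×0.78 = 0.9547 m³/s
Panel 4-5: Δb = 0.95 m, d̄ = (1.37+1.05)/2 = 1.21, v̄ = (0.77+0.63)/2 = 0.7 → q = 0.95×1.21×0.7 = 0.8047 m³/s
Panel 5-6: Δb = 0.61 m, d̄ = (1.05+0.49)/2 = 0.77, v̄ = (0.63+0.35)/2 = 0.49 → q = 0.61×0.77×0.49 = 0.2302 m³/s
Q = Σ q = 4.389 m³/s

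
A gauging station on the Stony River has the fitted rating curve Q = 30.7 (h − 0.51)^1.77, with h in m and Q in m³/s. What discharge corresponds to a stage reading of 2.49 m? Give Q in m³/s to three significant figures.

Q = 30.7 × (2.49 − 0.51)^1.77 = 30.7 × 1.98^1.77 = 102.9 m³/s

103 m³/s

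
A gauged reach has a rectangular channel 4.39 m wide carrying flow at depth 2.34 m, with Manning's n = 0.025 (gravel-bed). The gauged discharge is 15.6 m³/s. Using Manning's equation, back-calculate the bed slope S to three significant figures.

0.00122

A = b·y = 4.39 × 2.34 = 10.27 m²
P = b + 2y = 4.39 + 2×2.34 = 9.070 m
R = A/P = 10.27/9.070 = 1.133 m
S = (Q·n / (1·A·R^(2/3)))² = (15.6×0.025 / (1×10.27×1.087))² = 0.001221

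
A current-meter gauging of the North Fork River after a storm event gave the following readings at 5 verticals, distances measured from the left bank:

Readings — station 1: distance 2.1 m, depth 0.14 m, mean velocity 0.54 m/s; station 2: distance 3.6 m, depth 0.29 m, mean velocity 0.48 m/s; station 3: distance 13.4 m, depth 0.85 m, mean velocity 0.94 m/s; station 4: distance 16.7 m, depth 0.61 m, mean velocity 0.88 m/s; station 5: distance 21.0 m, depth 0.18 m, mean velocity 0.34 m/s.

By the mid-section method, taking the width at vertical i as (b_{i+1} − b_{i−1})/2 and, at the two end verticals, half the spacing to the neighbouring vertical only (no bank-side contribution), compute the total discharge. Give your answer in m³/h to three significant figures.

29700 m³/h

w_1 = (3.6 − 2.1)/2 = 0.75 m; q_1 = 0.54 × 0.14 × 0.75 = 0.05670 m³/s
w_2 = (13.4 − 2.1)/2 = 5.65 m; q_2 = 0.48 × 0.29 × 5.65 = 0.7865 m³/s
w_3 = (16.7 − 3.6)/2 = 6.55 m; q_3 = 0.94 × 0.85 × 6.55 = 5.233 m³/s
w_4 = (21.0 − 13.4)/2 = 3.8 m; q_4 = 0.88 × 0.61 × 3.8 = 2.040 m³/s
w_5 = (21.0 − 16.7)/2 = 2.15 m; q_5 = 0.34 × 0.18 × 2.15 = 0.1316 m³/s
Q = Σ qᵢ = 8.248 m³/s
= 8.248 × 3600 = 29690 m³/h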